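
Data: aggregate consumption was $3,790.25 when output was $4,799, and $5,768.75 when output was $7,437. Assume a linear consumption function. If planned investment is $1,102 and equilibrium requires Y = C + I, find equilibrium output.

MPC = (5768.75 − 3790.25)/(7437 − 4799) = 1978.5/2638 = 0.75
a = 3790.25 − 0.75(4799) = 191
Equilibrium: Y = 191 + 0.75Y + 1102
0.25Y = 1293, so Y = 1293/0.25 = 5172

Y = 5172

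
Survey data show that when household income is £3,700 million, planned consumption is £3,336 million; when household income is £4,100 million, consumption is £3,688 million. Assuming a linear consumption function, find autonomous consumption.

a = 80

MPC = ΔC/ΔY = (3688 − 3336)/(4100 − 3700) = 352/400 = 0.88
a = C − MPC·Y = 3336 − 0.88(3700) = 3336 − 3256 = 80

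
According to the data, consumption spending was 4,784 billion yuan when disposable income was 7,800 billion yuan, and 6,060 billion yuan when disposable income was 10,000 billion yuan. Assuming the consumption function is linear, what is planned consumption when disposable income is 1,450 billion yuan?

C = 1101

MPC = (6060 − 4784)/(10000 − 7800) = 1276/2200 = 0.58
a = 4784 − 0.58(7800) = 4784 − 4524 = 260
C = 260 + 0.58(1450) = 260 + 841 = 1101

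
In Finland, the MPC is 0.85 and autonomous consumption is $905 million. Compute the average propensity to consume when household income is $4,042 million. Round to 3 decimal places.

APC = 1.074

C = 905 + 0.85(4042) = 4340.7
APC = C/Y = 4340.7/4042 = 1.074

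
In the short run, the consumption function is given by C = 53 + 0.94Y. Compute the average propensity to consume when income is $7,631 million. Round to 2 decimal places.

C = 53 + 0.94(7631) = 7226.14
APC = C/Y = 7226.14/7631 = 0.95

APC = 0.95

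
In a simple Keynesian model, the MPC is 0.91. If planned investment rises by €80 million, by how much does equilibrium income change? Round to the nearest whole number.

ΔY ≈ 889

The multiplier is 1/(1 − MPC) = 1/0.09.
ΔY = 80/0.09 = 888.89 ≈ 889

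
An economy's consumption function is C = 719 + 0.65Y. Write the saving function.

S = Y − C = Y − (719 + 0.65Y) = -719 + (1 − 0.65)Y

S = -719 + 0.35Y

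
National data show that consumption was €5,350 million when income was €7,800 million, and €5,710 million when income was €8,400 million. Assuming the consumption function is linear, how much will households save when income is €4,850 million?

S = 1270

MPC = (5710 − 5350)/(8400 − 7800) = 360/600 = 0.6
a = 5350 − 0.6(7800) = 5350 − 4680 = 670
C = 670 + 0.6(4850) = 3580
S = 4850 − 3580 = 1270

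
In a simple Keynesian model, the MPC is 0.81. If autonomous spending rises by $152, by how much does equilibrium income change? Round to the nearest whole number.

The multiplier is 1/(1 − MPC) = 1/0.19.
ΔY = 152/0.19 = 800.00 ≈ 800

ΔY ≈ 800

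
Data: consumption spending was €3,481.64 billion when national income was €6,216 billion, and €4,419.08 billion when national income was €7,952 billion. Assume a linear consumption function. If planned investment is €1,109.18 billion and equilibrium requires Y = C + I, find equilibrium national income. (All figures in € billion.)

MPC = (4419.08 − 3481.64)/(7952 − 6216) = 937.44/1736 = 0.54
a = 3481.64 − 0.54(6216) = 125
Equilibrium: Y = 125 + 0.54Y + 1109.18
0.46Y = 1234.18, so Y = 1234.18/0.46 = 2683

Y = 2683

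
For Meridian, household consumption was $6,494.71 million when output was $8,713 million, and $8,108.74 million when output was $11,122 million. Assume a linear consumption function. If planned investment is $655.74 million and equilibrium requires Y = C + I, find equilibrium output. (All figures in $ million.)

MPC = (8108.74 − 6494.71)/(11122 − 8713) = 1614.03/2409 = 0.67
a = 6494.71 − 0.67(8713) = 657
Equilibrium: Y = 657 + 0.67Y + 655.74
0.33Y = 1312.74, so Y = 1312.74/0.33 = 3978

Y = 3978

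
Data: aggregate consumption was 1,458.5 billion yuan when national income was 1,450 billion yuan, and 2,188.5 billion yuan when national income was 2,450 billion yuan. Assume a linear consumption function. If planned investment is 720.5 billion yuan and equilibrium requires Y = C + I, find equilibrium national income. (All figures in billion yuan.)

MPC = (2188.5 − 1458.5)/(2450 − 1450) = 730/1000 = 0.73
a = 1458.5 − 0.73(1450) = 400
Equilibrium: Y = 400 + 0.73Y + 720.5
0.27Y = 1120.5, so Y = 1120.5/0.27 = 4150

Y = 4150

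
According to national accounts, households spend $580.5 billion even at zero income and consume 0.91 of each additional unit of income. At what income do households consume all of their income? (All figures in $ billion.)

At break-even, C = Y: 580.5 + 0.91Y = Y
0.09Y = 580.5, so Y = 580.5/0.09 = 6450

Y = 6450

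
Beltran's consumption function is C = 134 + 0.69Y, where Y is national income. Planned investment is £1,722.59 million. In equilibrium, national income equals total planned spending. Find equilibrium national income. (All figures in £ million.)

Y = 5989

Y = C + I = 134 + 0.69Y + 1722.59
Y − 0.69Y = 1856.59
0.31Y = 1856.59, so Y = 1856.59/0.31 = 5989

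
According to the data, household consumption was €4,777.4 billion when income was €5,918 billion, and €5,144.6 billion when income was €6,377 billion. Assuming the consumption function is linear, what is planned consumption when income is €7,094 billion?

MPC = (5144.6 − 4777.4)/(6377 − 5918) = 367.2/459 = 0.8
a = 4777.4 − 0.8(5918) = 4777.4 − 4734.4 = 43
C = 43 + 0.8(7094) = 43 + 5675.2 = 5718.2

C = 5718.2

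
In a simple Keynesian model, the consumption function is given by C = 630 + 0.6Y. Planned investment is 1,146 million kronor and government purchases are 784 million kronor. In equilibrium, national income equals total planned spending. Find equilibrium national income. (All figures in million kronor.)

Y = C + I + G = 630 + 0.6Y + 1146 + 784
Y − 0.6Y = 2560
0.4Y = 2560, so Y = 2560/0.4 = 6400

Y = 6400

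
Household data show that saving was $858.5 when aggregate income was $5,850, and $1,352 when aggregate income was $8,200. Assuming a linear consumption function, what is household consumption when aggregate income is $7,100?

MPS = ΔS/ΔY = (1352 − 858.5)/(8200 − 5850) = 493.5/2350 = 0.21
MPC = 1 − MPS = 0.79
Autonomous saving = 858.5 − 0.21(5850) = -370, so a = 370
C = 370 + 0.79(7100) = 370 + 5609 = 5979

C = 5979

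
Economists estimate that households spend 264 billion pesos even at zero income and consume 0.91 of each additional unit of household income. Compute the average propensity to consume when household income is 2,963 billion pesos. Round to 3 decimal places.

C = 264 + 0.91(2963) = 2960.33
APC = C/Y = 2960.33/2963 = 0.999

APC = 0.999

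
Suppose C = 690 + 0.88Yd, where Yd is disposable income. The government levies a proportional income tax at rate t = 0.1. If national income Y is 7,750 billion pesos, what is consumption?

Yd = (1 − 0.1)(7750) = 0.9(7750) = 6975
C = 690 + 0.88(6975) = 690 + 6138 = 6828

C = 6828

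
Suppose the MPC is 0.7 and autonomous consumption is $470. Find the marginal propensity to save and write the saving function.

MPS = 0.3; S = -470 + 0.3Y

MPS = 1 − MPC = 1 − 0.7 = 0.3
S = Y − C = -470 + 0.3Y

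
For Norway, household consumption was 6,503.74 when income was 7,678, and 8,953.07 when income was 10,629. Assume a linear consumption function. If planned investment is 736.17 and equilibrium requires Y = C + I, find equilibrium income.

MPC = (8953.07 − 6503.74)/(10629 − 7678) = 2449.33/2951 = 0.83
a = 6503.74 − 0.83(7678) = 131
Equilibrium: Y = 131 + 0.83Y + 736.17
0.17Y = 867.17, so Y = 867.17/0.17 = 5101

Y = 5101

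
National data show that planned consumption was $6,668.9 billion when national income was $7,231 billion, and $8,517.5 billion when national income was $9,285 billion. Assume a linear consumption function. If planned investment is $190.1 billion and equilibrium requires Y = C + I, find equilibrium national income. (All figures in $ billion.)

MPC = (8517.5 − 6668.9)/(9285 − 7231) = 1848.6/2054 = 0.9
a = 6668.9 − 0.9(7231) = 161
Equilibrium: Y = 161 + 0.9Y + 190.1
0.1Y = 351.1, so Y = 351.1/0.1 = 3511

Y = 3511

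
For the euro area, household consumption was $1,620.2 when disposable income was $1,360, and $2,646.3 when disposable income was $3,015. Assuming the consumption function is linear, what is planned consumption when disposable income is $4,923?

MPC = (2646.3 − 1620.2)/(3015 − 1360) = 1026.1/1655 = 0.62
a = 1620.2 − 0.62(1360) = 1620.2 − 843.2 = 777
C = 777 + 0.62(4923) = 777 + 3052.26 = 3829.26

C = 3829.26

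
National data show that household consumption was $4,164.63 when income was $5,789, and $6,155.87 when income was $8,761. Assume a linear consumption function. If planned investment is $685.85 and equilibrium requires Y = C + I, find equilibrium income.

Y = 2945

MPC = (6155.87 − 4164.63)/(8761 − 5789) = 1991.24/2972 = 0.67
a = 4164.63 − 0.67(5789) = 286
Equilibrium: Y = 286 + 0.67Y + 685.85
0.33Y = 971.85, so Y = 971.85/0.33 = 2945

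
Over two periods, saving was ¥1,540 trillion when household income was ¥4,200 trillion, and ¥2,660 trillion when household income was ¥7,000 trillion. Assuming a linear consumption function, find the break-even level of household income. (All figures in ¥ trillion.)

MPS = ΔS/ΔY = (2660 − 1540)/(7000 − 4200) = 1120/2800 = 0.4
MPC = 1 − MPS = 0.6
From S(4200) = 1540: −a + 0.4(4200) = 1540, so a = 1680 − 1540 = 140
Break-even (S = 0): Y = a/MPS = 140/0.4 = 350

Y = 350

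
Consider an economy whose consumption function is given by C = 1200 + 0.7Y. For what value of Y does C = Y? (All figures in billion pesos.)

Y = 4000

At break-even, C = Y: 1200 + 0.7Y = Y
0.3Y = 1200, so Y = 1200/0.3 = 4000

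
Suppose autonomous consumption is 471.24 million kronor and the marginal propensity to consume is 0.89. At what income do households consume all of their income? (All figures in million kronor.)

Y = 4284

At break-even, C = Y: 471.24 + 0.89Y = Y
0.11Y = 471.24, so Y = 471.24/0.11 = 4284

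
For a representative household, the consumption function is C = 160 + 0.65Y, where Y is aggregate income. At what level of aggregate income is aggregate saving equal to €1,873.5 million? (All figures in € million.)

Y = 5810

S = Y − C = -160 + 0.35Y
-160 + 0.35Y = 1873.5, so 0.35Y = 2033.5 and Y = 5810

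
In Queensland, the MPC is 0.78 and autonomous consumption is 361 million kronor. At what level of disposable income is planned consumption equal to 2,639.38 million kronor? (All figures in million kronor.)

361 + 0.78Y = 2639.38
0.78Y = 2278.38, so Y = 2278.38/0.78 = 2921

Y = 2921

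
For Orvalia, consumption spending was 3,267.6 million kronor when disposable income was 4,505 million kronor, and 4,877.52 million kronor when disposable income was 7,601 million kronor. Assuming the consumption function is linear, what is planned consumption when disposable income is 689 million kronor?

MPC = (4877.52 − 3267.6)/(7601 − 4505) = 1609.92/3096 = 0.52
a = 3267.6 − 0.52(4505) = 3267.6 − 2342.6 = 925
C = 925 + 0.52(689) = 925 + 358.28 = 1283.28

C = 1283.28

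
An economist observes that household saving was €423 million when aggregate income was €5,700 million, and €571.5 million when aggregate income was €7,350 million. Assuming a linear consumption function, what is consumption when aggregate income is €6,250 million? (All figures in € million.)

C = 5777.5

MPS = ΔS/ΔY = (571.5 − 423)/(7350 − 5700) = 148.5/1650 = 0.09
MPC = 1 − MPS = 0.91
Autonomous saving = 423 − 0.09(5700) = -90, so a = 90
C = 90 + 0.91(6250) = 90 + 5687.5 = 5777.5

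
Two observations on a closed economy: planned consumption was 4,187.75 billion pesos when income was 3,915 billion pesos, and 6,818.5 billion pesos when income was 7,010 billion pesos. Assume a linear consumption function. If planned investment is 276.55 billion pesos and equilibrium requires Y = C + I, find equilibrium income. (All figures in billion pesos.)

Y = 7577

MPC = (6818.5 − 4187.75)/(7010 − 3915) = 2630.75/3095 = 0.85
a = 4187.75 − 0.85(3915) = 860
Equilibrium: Y = 860 + 0.85Y + 276.55
0.15Y = 1136.55, so Y = 1136.55/0.15 = 7577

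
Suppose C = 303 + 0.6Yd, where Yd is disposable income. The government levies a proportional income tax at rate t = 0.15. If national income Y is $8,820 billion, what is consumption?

Yd = (1 − 0.15)(8820) = 0.85(8820) = 7497
C = 303 + 0.6(7497) = 303 + 4498.2 = 4801.2

C = 4801.2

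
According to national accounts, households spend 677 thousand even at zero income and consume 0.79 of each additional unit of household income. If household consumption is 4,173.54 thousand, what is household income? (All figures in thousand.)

Y = 4426

677 + 0.79Y = 4173.54
0.79Y = 3496.54, so Y = 3496.54/0.79 = 4426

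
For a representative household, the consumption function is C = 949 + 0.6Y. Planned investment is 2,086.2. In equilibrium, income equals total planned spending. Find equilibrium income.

Y = C + I = 949 + 0.6Y + 2086.2
Y − 0.6Y = 3035.2
0.4Y = 3035.2, so Y = 3035.2/0.4 = 7588

Y = 7588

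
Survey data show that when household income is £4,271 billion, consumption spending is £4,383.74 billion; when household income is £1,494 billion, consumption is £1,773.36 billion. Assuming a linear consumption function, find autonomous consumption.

a = 369

MPC = ΔC/ΔY = (4383.74 − 1773.36)/(4271 − 1494) = 2610.38/2777 = 0.94
a = C − MPC·Y = 1773.36 − 0.94(1494) = 1773.36 − 1404.36 = 369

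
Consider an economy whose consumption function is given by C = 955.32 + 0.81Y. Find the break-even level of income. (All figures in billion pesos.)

Y = 5028

At break-even, C = Y: 955.32 + 0.81Y = Y
0.19Y = 955.32, so Y = 955.32/0.19 = 5028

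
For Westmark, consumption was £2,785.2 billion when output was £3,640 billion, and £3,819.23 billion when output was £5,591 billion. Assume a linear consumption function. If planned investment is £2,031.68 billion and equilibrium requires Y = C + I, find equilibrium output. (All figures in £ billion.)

MPC = (3819.23 − 2785.2)/(5591 − 3640) = 1034.03/1951 = 0.53
a = 2785.2 − 0.53(3640) = 856
Equilibrium: Y = 856 + 0.53Y + 2031.68
0.47Y = 2887.68, so Y = 2887.68/0.47 = 6144

Y = 6144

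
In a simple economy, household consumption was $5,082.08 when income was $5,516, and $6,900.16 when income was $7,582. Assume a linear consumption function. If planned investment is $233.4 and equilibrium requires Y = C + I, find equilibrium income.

MPC = (6900.16 − 5082.08)/(7582 − 5516) = 1818.08/2066 = 0.88
a = 5082.08 − 0.88(5516) = 228
Equilibrium: Y = 228 + 0.88Y + 233.4
0.12Y = 461.4, so Y = 461.4/0.12 = 3845

Y = 3845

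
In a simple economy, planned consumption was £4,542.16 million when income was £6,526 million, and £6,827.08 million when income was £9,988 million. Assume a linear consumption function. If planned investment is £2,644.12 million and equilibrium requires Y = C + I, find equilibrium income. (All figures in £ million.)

MPC = (6827.08 − 4542.16)/(9988 − 6526) = 2284.92/3462 = 0.66
a = 4542.16 − 0.66(6526) = 235
Equilibrium: Y = 235 + 0.66Y + 2644.12
0.34Y = 2879.12, so Y = 2879.12/0.34 = 8468

Y = 8468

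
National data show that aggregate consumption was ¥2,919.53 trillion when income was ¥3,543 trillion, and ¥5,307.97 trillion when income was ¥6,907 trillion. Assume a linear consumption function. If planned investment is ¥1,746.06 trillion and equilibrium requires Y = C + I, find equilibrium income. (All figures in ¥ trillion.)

Y = 7414

MPC = (5307.97 − 2919.53)/(6907 − 3543) = 2388.44/3364 = 0.71
a = 2919.53 − 0.71(3543) = 404
Equilibrium: Y = 404 + 0.71Y + 1746.06
0.29Y = 2150.06, so Y = 2150.06/0.29 = 7414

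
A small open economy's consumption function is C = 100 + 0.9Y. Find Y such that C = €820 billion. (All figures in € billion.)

100 + 0.9Y = 820
0.9Y = 720, so Y = 720/0.9 = 800

Y = 800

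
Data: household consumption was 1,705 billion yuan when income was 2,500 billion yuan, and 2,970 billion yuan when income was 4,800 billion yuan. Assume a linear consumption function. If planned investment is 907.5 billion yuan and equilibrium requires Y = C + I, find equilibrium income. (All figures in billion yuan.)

Y = 2750

MPC = (2970 − 1705)/(4800 − 2500) = 1265/2300 = 0.55
a = 1705 − 0.55(2500) = 330
Equilibrium: Y = 330 + 0.55Y + 907.5
0.45Y = 1237.5, so Y = 1237.5/0.45 = 2750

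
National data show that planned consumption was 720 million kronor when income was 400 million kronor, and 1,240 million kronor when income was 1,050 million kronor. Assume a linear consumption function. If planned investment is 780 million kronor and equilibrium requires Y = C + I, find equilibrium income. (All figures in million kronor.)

Y = 5900

MPC = (1240 − 720)/(1050 − 400) = 520/650 = 0.8
a = 720 − 0.8(400) = 400
Equilibrium: Y = 400 + 0.8Y + 780
0.2Y = 1180, so Y = 1180/0.2 = 5900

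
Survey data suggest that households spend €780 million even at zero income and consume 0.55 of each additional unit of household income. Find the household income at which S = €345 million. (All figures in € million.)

S = Y − C = -780 + 0.45Y
-780 + 0.45Y = 345, so 0.45Y = 1125 and Y = 2500

Y = 2500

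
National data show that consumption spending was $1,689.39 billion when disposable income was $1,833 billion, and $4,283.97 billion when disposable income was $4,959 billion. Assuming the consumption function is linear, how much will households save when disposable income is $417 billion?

S = -97.11

MPC = (4283.97 − 1689.39)/(4959 − 1833) = 2594.58/3126 = 0.83
a = 1689.39 − 0.83(1833) = 1689.39 − 1521.39 = 168
C = 168 + 0.83(417) = 514.11
S = 417 − 514.11 = -97.11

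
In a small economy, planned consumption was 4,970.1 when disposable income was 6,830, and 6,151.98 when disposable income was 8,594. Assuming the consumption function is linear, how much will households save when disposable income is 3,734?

S = 838.22

MPC = (6151.98 − 4970.1)/(8594 − 6830) = 1181.88/1764 = 0.67
a = 4970.1 − 0.67(6830) = 4970.1 − 4576.1 = 394
C = 394 + 0.67(3734) = 2895.78
S = 3734 − 2895.78 = 838.22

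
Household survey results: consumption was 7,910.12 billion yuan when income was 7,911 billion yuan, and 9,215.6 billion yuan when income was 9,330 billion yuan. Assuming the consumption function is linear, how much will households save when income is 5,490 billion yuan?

MPC = (9215.6 − 7910.12)/(9330 − 7911) = 1305.48/1419 = 0.92
a = 7910.12 − 0.92(7911) = 7910.12 − 7278.12 = 632
C = 632 + 0.92(5490) = 5682.8
S = 5490 − 5682.8 = -192.8

S = -192.8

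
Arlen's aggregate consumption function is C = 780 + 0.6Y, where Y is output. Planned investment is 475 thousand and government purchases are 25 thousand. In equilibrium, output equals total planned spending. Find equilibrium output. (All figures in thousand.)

Y = C + I + G = 780 + 0.6Y + 475 + 25
Y − 0.6Y = 1280
0.4Y = 1280, so Y = 1280/0.4 = 3200

Y = 3200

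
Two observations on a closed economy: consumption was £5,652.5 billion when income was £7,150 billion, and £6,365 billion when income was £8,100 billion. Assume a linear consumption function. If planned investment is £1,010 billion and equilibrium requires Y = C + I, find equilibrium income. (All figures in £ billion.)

MPC = (6365 − 5652.5)/(8100 − 7150) = 712.5/950 = 0.75
a = 5652.5 − 0.75(7150) = 290
Equilibrium: Y = 290 + 0.75Y + 1010
0.25Y = 1300, so Y = 1300/0.25 = 5200

Y = 5200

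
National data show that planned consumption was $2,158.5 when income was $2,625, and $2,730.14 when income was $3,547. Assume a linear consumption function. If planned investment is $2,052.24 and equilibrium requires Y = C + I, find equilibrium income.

Y = 6798

MPC = (2730.14 − 2158.5)/(3547 − 2625) = 571.64/922 = 0.62
a = 2158.5 − 0.62(2625) = 531
Equilibrium: Y = 531 + 0.62Y + 2052.24
0.38Y = 2583.24, so Y = 2583.24/0.38 = 6798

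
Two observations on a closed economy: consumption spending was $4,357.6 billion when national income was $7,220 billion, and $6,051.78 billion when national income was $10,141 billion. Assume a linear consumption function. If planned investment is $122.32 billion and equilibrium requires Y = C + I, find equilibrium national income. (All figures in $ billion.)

MPC = (6051.78 − 4357.6)/(10141 − 7220) = 1694.18/2921 = 0.58
a = 4357.6 − 0.58(7220) = 170
Equilibrium: Y = 170 + 0.58Y + 122.32
0.42Y = 292.32, so Y = 292.32/0.42 = 696

Y = 696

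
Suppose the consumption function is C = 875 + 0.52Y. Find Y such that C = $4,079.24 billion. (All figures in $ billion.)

Y = 6162

875 + 0.52Y = 4079.24
0.52Y = 3204.24, so Y = 3204.24/0.52 = 6162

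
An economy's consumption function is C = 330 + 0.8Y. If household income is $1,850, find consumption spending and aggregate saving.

C = 1810; S = 40

C = 330 + 0.8(1850) = 330 + 1480 = 1810
S = Y − C = 1850 − 1810 = 40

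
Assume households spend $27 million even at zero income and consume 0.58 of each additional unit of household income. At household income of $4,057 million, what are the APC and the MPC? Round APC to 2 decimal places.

MPC = 0.58 (the slope of the consumption function)
C = 27 + 0.58(4057) = 2380.06, so APC = 2380.06/4057 = 0.59

APC = 0.59; MPC = 0.58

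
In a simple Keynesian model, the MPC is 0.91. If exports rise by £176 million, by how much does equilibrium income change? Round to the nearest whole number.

The multiplier is 1/(1 − MPC) = 1/0.09.
ΔY = 176/0.09 = 1955.56 ≈ 1956

ΔY ≈ 1956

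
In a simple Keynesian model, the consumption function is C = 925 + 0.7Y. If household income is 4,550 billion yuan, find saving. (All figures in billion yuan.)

C = 925 + 0.7(4550) = 925 + 3185 = 4110
S = Y − C = 4550 − 4110 = 440

S = 440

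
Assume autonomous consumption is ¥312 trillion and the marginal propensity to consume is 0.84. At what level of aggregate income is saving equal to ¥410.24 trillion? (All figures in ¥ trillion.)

Y = 4514

S = Y − C = -312 + 0.16Y
-312 + 0.16Y = 410.24, so 0.16Y = 722.24 and Y = 4514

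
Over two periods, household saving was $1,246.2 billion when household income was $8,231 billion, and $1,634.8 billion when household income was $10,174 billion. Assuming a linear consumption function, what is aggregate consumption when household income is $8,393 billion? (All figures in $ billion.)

C = 7114.4

MPS = ΔS/ΔY = (1634.8 − 1246.2)/(10174 − 8231) = 388.6/1943 = 0.2
MPC = 1 − MPS = 0.8
Autonomous saving = 1246.2 − 0.2(8231) = -400, so a = 400
C = 400 + 0.8(8393) = 400 + 6714.4 = 7114.4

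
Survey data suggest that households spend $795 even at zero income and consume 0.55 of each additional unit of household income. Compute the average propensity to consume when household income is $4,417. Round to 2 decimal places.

C = 795 + 0.55(4417) = 3224.35
APC = C/Y = 3224.35/4417 = 0.73

APC = 0.73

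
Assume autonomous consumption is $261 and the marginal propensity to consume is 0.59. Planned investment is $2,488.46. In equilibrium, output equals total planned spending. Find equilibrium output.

Y = 6706

Y = C + I = 261 + 0.59Y + 2488.46
Y − 0.59Y = 2749.46
0.41Y = 2749.46, so Y = 2749.46/0.41 = 6706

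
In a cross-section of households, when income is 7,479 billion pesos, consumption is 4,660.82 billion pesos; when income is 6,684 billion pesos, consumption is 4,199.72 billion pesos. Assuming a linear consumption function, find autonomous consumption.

a = 323

MPC = ΔC/ΔY = (4660.82 − 4199.72)/(7479 − 6684) = 461.1/795 = 0.58
a = C − MPC·Y = 4199.72 − 0.58(6684) = 4199.72 − 3876.72 = 323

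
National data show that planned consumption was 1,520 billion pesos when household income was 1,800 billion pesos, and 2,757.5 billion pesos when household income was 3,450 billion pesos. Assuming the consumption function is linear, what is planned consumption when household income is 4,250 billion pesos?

MPC = (2757.5 − 1520)/(3450 − 1800) = 1237.5/1650 = 0.75
a = 1520 − 0.75(1800) = 1520 − 1350 = 170
C = 170 + 0.75(4250) = 170 + 3187.5 = 3357.5

C = 3357.5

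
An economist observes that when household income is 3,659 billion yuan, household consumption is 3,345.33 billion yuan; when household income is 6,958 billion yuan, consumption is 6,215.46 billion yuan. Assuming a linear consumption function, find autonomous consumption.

a = 162

MPC = ΔC/ΔY = (6215.46 − 3345.33)/(6958 − 3659) = 2870.13/3299 = 0.87
a = C − MPC·Y = 3345.33 − 0.87(3659) = 3345.33 − 3183.33 = 162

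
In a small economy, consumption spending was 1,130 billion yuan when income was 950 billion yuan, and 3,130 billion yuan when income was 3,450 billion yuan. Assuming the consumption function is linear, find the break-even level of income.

Y = 1850

MPC = (3130 − 1130)/(3450 − 950) = 2000/2500 = 0.8
a = 1130 − 0.8(950) = 1130 − 760 = 370
Break-even: Y = a/(1−MPC) = 370/0.2 = 1850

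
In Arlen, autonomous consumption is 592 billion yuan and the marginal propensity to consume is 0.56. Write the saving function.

S = Y − C = Y − (592 + 0.56Y) = -592 + (1 − 0.56)Y

S = -592 + 0.44Y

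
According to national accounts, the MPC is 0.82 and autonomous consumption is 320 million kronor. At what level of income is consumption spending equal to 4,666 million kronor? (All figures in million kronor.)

Y = 5300

320 + 0.82Y = 4666
0.82Y = 4346, so Y = 4346/0.82 = 5300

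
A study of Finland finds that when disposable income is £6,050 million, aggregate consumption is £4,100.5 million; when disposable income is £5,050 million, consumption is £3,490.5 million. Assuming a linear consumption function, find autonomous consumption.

MPC = ΔC/ΔY = (4100.5 − 3490.5)/(6050 − 5050) = 610/1000 = 0.61
a = C − MPC·Y = 3490.5 − 0.61(5050) = 3490.5 − 3080.5 = 410

a = 410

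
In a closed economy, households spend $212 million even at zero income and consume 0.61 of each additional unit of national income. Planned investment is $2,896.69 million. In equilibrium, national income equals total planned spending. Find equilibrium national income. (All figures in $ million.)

Y = C + I = 212 + 0.61Y + 2896.69
Y − 0.61Y = 3108.69
0.39Y = 3108.69, so Y = 3108.69/0.39 = 7971

Y = 7971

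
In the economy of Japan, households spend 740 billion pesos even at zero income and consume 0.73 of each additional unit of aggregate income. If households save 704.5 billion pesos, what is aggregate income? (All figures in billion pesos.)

Y = 5350

S = Y − C = -740 + 0.27Y
-740 + 0.27Y = 704.5, so 0.27Y = 1444.5 and Y = 5350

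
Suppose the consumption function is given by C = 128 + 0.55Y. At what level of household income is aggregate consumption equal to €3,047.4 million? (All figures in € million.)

Y = 5308

128 + 0.55Y = 3047.4
0.55Y = 2919.4, so Y = 2919.4/0.55 = 5308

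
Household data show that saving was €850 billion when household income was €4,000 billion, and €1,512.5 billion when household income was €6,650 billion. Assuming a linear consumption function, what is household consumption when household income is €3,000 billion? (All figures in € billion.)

MPS = ΔS/ΔY = (1512.5 − 850)/(6650 − 4000) = 662.5/2650 = 0.25
MPC = 1 − MPS = 0.75
Autonomous saving = 850 − 0.25(4000) = -150, so a = 150
C = 150 + 0.75(3000) = 150 + 2250 = 2400

C = 2400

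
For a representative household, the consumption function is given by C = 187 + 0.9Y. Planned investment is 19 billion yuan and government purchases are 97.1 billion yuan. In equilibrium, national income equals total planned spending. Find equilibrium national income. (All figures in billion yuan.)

Y = 3031

Y = C + I + G = 187 + 0.9Y + 19 + 97.1
Y − 0.9Y = 303.1
0.1Y = 303.1, so Y = 303.1/0.1 = 3031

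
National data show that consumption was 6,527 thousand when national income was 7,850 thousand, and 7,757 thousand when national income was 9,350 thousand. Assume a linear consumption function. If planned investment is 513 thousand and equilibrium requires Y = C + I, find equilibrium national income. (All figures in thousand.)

MPC = (7757 − 6527)/(9350 − 7850) = 1230/1500 = 0.82
a = 6527 − 0.82(7850) = 90
Equilibrium: Y = 90 + 0.82Y + 513
0.18Y = 603, so Y = 603/0.18 = 3350

Y = 3350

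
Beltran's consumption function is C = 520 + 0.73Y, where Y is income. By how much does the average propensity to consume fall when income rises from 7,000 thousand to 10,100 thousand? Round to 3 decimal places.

ΔAPC = 0.023

At Y = 7000: C = 520 + 0.73(7000) = 5630, APC = 5630/7000 = 0.8043
At Y = 10100: C = 7893, APC = 7893/10100 = 0.7815
Fall in APC = 0.8043 − 0.7815 = 0.0228 ≈ 0.023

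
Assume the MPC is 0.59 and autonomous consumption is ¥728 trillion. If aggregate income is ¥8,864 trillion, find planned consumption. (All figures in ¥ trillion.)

C = 728 + 0.59(8864) = 728 + 5229.76 = 5957.76

C = 5957.76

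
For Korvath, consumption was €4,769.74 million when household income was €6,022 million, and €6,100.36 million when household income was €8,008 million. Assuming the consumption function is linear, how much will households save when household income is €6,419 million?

MPC = (6100.36 − 4769.74)/(8008 − 6022) = 1330.62/1986 = 0.67
a = 4769.74 − 0.67(6022) = 4769.74 − 4034.74 = 735
C = 735 + 0.67(6419) = 5035.73
S = 6419 − 5035.73 = 1383.27

S = 1383.27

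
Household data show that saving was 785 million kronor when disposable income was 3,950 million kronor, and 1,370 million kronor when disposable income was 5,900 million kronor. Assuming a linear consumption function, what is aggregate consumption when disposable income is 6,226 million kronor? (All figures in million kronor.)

MPS = ΔS/ΔY = (1370 − 785)/(5900 − 3950) = 585/1950 = 0.3
MPC = 1 − MPS = 0.7
Autonomous saving = 785 − 0.3(3950) = -400, so a = 400
C = 400 + 0.7(6226) = 400 + 4358.2 = 4758.2

C = 4758.2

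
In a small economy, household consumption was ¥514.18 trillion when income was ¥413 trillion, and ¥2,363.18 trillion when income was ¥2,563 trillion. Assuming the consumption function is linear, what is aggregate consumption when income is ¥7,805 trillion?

C = 6871.3

MPC = (2363.18 − 514.18)/(2563 − 413) = 1849/2150 = 0.86
a = 514.18 − 0.86(413) = 514.18 − 355.18 = 159
C = 159 + 0.86(7805) = 159 + 6712.3 = 6871.3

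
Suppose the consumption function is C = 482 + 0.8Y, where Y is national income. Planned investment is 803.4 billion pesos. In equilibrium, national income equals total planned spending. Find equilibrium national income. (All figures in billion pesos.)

Y = C + I = 482 + 0.8Y + 803.4
Y − 0.8Y = 1285.4
0.2Y = 1285.4, so Y = 1285.4/0.2 = 6427

Y = 6427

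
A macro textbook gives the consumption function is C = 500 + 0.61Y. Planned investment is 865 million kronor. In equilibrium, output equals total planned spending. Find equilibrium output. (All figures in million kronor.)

Y = 3500

Y = C + I = 500 + 0.61Y + 865
Y − 0.61Y = 1365
0.39Y = 1365, so Y = 1365/0.39 = 3500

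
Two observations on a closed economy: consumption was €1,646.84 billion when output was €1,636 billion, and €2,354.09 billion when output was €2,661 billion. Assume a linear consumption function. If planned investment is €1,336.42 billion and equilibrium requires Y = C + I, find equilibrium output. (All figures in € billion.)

MPC = (2354.09 − 1646.84)/(2661 − 1636) = 707.25/1025 = 0.69
a = 1646.84 − 0.69(1636) = 518
Equilibrium: Y = 518 + 0.69Y + 1336.42
0.31Y = 1854.42, so Y = 1854.42/0.31 = 5982

Y = 5982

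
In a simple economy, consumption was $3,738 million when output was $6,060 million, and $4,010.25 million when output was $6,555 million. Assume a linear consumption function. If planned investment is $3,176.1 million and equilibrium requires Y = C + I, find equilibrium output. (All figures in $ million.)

MPC = (4010.25 − 3738)/(6555 − 6060) = 272.25/495 = 0.55
a = 3738 − 0.55(6060) = 405
Equilibrium: Y = 405 + 0.55Y + 3176.1
0.45Y = 3581.1, so Y = 3581.1/0.45 = 7958

Y = 7958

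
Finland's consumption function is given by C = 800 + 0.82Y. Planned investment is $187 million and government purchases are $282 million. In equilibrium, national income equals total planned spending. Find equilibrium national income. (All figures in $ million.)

Y = 7050

Y = C + I + G = 800 + 0.82Y + 187 + 282
Y − 0.82Y = 1269
0.18Y = 1269, so Y = 1269/0.18 = 7050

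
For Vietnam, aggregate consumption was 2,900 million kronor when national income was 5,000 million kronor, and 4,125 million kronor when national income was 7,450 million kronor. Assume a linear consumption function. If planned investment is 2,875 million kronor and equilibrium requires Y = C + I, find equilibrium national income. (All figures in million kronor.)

MPC = (4125 − 2900)/(7450 − 5000) = 1225/2450 = 0.5
a = 2900 − 0.5(5000) = 400
Equilibrium: Y = 400 + 0.5Y + 2875
0.5Y = 3275, so Y = 3275/0.5 = 6550

Y = 6550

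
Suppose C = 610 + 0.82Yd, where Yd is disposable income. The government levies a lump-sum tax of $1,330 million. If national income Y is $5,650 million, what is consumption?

Yd = Y − T = 5650 − 1330 = 4320
C = 610 + 0.82(4320) = 610 + 3542.4 = 4152.4

C = 4152.4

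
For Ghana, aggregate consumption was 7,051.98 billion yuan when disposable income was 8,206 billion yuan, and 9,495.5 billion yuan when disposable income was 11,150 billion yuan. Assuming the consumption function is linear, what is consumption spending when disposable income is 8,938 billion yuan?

MPC = (9495.5 − 7051.98)/(11150 − 8206) = 2443.52/2944 = 0.83
a = 7051.98 − 0.83(8206) = 7051.98 − 6810.98 = 241
C = 241 + 0.83(8938) = 241 + 7418.54 = 7659.54

C = 7659.54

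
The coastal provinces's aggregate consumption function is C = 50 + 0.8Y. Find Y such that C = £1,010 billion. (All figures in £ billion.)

Y = 1200

50 + 0.8Y = 1010
0.8Y = 960, so Y = 960/0.8 = 1200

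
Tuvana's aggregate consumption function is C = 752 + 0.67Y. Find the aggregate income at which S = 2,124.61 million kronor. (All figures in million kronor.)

S = Y − C = -752 + 0.33Y
-752 + 0.33Y = 2124.61, so 0.33Y = 2876.61 and Y = 8717

Y = 8717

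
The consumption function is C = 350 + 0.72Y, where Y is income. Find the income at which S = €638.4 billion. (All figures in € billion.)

Y = 3530

S = Y − C = -350 + 0.28Y
-350 + 0.28Y = 638.4, so 0.28Y = 988.4 and Y = 3530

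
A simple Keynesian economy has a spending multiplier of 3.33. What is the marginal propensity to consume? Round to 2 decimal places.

MPC = 0.70

k = 1/(1 − MPC), so 1 − MPC = 1/k = 1/3.33 = 0.3003
MPC = 1 − 0.3003 = 0.70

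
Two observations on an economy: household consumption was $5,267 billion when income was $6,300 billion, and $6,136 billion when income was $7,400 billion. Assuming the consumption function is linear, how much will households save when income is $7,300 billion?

MPC = (6136 − 5267)/(7400 − 6300) = 869/1100 = 0.79
a = 5267 − 0.79(6300) = 5267 − 4977 = 290
C = 290 + 0.79(7300) = 6057
S = 7300 − 6057 = 1243

S = 1243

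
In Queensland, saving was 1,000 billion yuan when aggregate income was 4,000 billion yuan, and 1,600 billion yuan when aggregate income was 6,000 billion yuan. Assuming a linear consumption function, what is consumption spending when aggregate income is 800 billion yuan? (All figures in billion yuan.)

MPS = ΔS/ΔY = (1600 − 1000)/(6000 − 4000) = 600/2000 = 0.3
MPC = 1 − MPS = 0.7
Autonomous saving = 1000 − 0.3(4000) = -200, so a = 200
C = 200 + 0.7(800) = 200 + 560 = 760

C = 760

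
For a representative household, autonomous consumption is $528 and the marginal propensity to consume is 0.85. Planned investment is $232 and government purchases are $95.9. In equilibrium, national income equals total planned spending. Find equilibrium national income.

Y = 5706

Y = C + I + G = 528 + 0.85Y + 232 + 95.9
Y − 0.85Y = 855.9
0.15Y = 855.9, so Y = 855.9/0.15 = 5706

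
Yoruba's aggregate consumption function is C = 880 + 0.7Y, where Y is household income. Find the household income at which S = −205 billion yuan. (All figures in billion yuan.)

Y = 2250

S = Y − C = -880 + 0.3Y
-880 + 0.3Y = -205, so 0.3Y = 675 and Y = 2250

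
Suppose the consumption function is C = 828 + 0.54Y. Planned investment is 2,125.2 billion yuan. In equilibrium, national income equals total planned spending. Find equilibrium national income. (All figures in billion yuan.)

Y = C + I = 828 + 0.54Y + 2125.2
Y − 0.54Y = 2953.2
0.46Y = 2953.2, so Y = 2953.2/0.46 = 6420

Y = 6420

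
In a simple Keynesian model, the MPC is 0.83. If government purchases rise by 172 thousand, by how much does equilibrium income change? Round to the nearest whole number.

ΔY ≈ 1012

The multiplier is 1/(1 − MPC) = 1/0.17.
ΔY = 172/0.17 = 1011.76 ≈ 1012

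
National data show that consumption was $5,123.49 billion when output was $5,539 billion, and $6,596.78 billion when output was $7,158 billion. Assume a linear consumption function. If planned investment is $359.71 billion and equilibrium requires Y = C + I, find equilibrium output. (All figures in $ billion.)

Y = 4919

MPC = (6596.78 − 5123.49)/(7158 − 5539) = 1473.29/1619 = 0.91
a = 5123.49 − 0.91(5539) = 83
Equilibrium: Y = 83 + 0.91Y + 359.71
0.09Y = 442.71, so Y = 442.71/0.09 = 4919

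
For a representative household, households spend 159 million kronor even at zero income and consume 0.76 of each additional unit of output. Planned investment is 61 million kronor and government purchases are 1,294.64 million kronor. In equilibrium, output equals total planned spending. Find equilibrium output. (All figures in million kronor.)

Y = 6311

Y = C + I + G = 159 + 0.76Y + 61 + 1294.64
Y − 0.76Y = 1514.64
0.24Y = 1514.64, so Y = 1514.64/0.24 = 6311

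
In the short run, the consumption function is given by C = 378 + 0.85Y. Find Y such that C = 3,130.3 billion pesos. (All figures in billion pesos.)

378 + 0.85Y = 3130.3
0.85Y = 2752.3, so Y = 2752.3/0.85 = 3238

Y = 3238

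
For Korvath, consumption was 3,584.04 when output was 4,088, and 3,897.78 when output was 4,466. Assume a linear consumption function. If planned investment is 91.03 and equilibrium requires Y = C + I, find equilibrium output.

Y = 1659

MPC = (3897.78 − 3584.04)/(4466 − 4088) = 313.74/378 = 0.83
a = 3584.04 − 0.83(4088) = 191
Equilibrium: Y = 191 + 0.83Y + 91.03
0.17Y = 282.03, so Y = 282.03/0.17 = 1659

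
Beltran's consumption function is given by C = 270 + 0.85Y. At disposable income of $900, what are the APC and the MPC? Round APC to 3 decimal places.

MPC = 0.85 (the slope of the consumption function)
C = 270 + 0.85(900) = 1035, so APC = 1035/900 = 1.150

APC = 1.150; MPC = 0.85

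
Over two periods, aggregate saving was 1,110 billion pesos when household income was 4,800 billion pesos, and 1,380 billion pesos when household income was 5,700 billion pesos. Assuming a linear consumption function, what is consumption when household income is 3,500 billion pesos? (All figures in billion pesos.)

MPS = ΔS/ΔY = (1380 − 1110)/(5700 − 4800) = 270/900 = 0.3
MPC = 1 − MPS = 0.7
Autonomous saving = 1110 − 0.3(4800) = -330, so a = 330
C = 330 + 0.7(3500) = 330 + 2450 = 2780

C = 2780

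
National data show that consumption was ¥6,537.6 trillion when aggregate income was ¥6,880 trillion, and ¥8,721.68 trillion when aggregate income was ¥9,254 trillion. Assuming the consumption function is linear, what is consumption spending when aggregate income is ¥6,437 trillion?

C = 6130.04

MPC = (8721.68 − 6537.6)/(9254 − 6880) = 2184.08/2374 = 0.92
a = 6537.6 − 0.92(6880) = 6537.6 − 6329.6 = 208
C = 208 + 0.92(6437) = 208 + 5922.04 = 6130.04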